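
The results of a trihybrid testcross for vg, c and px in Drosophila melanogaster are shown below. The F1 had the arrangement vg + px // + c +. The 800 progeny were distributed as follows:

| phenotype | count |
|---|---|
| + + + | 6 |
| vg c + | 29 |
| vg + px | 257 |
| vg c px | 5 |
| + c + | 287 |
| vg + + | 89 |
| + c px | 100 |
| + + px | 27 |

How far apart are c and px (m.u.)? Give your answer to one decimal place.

25.0 m.u.

The two rarest classes, vg c px and + + +, are the double crossovers. Comparing them with the parentals, only the c allele has switched, so c is the middle locus and the order is px – c – vg.
Crossovers in the px–c interval produce the single-crossover classes vg + + and + c px (89 + 100 = 189) plus the double crossovers (11).
RF(px–c) = (189 + 11) / 800 = 200/800 = 0.2500 → 25.0 m.u.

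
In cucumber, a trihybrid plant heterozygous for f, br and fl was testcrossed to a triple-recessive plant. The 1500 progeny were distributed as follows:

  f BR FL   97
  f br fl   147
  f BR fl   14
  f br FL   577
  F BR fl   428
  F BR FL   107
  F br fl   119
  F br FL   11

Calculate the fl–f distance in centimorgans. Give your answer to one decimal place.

The two most frequent reciprocal classes, f br FL and F BR fl, are the parental types, so the F1 was f br FL / F BR fl.
The two rarest classes, F br FL and f BR fl, are the double crossovers. Comparing them with the parentals, only the f allele has switched, so f is the middle locus and the order is fl – f – br.
Crossovers in the fl–f interval produce the single-crossover classes f br fl and F BR FL (147 + 107 = 254) plus the double crossovers (25).
RF(fl–f) = (254 + 25) / 1500 = 279/1500 = 0.1860 → 18.6 centimorgans.

18.6 centimorgans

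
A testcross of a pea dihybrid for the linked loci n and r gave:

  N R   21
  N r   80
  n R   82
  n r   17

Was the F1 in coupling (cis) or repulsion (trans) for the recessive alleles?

The two most frequent classes are N r (80) and n R (82); these are the parental (non-recombinant) types.
So the F1 carried N r on one chromosome and n R on the other — the recessive alleles are on opposite chromosomes (trans / repulsion).

trans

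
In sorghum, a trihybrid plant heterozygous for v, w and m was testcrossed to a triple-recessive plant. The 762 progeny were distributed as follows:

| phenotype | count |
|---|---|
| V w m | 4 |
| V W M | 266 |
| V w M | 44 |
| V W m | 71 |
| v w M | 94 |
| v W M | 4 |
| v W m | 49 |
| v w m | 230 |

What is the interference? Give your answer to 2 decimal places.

The two most frequent reciprocal classes, V W M and v w m, are the parental types, so the F1 was V W M / v w m.
The two rarest classes, v W M and V w m, are the double crossovers. Comparing them with the parentals, only the v allele has switched, so v is the middle locus and the order is m – v – w.
m–v: (165 + 8)/762 = 0.2270; v–w: (93 + 8)/762 = 0.1325.
Expected DCO frequency = 0.2270 × 0.1325 ≈ 0.03008; observed = 8/762 ≈ 0.01050.
Coefficient of coincidence = 0.01050/0.03008 ≈ 0.35; interference = 1 − 0.35 = 0.65.

0.65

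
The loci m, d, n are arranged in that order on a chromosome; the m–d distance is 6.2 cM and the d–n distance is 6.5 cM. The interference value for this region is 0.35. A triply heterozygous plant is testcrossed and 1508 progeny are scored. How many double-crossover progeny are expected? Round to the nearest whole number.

4

Map distances give recombination frequencies of 0.062 and 0.065 for the two intervals.
With interference 0.35 (so coincidence = 0.65), expected double-crossover frequency = 0.062 × 0.065 × 0.65 = 0.00262.
Expected number = 0.00262 × 1508 = 3.95 ≈ 4.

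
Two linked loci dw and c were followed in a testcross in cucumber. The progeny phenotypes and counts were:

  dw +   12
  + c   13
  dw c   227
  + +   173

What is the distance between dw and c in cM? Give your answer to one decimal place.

The two most frequent classes, + + (173) and dw c (227), are the parental types, so the F1 was + + / dw c.
The recombinant classes are + c and dw +: 13 + 12 = 25.
Recombination frequency = 25/425 = 0.0588 ≈ 5.9%, i.e. 5.9 cM.

5.9 cM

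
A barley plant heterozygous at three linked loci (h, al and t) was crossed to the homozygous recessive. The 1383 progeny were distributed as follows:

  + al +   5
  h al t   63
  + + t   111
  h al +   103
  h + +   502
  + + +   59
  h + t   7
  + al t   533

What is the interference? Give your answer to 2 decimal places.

The two most frequent reciprocal classes, h + + and + al t, are the parental types, so the F1 was h + + / + al t.
The two rarest classes, h + t and + al +, are the double crossovers. Comparing them with the parentals, only the t allele has switched, so t is the middle locus and the order is h – t – al.
h–t: (122 + 12)/1383 = 0.0969; t–al: (214 + 12)/1383 = 0.1634.
Expected DCO frequency = 0.0969 × 0.1634 ≈ 0.01583; observed = 12/1383 ≈ 0.00868.
Coefficient of coincidence = 0.00868/0.01583 ≈ 0.55; interference = 1 − 0.55 = 0.45.

0.45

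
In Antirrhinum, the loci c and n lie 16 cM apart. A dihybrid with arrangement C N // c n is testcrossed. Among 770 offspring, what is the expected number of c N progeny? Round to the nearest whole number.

A map distance of 16 cM corresponds to a recombination frequency of 0.160.
The F1 is C N / c n, so c N is a recombinant gamete class with expected frequency r/2 = 0.160/2 = 0.0800.
Expected number = 0.0800 × 770 = 61.60 ≈ 62.

62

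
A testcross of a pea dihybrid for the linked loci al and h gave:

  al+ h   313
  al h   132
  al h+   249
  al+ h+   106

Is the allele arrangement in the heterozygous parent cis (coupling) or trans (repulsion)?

The two most frequent classes are al+ h (313) and al h+ (249); these are the parental (non-recombinant) types.
So the F1 carried al+ h on one chromosome and al h+ on the other — the recessive alleles are on opposite chromosomes (trans / repulsion).

trans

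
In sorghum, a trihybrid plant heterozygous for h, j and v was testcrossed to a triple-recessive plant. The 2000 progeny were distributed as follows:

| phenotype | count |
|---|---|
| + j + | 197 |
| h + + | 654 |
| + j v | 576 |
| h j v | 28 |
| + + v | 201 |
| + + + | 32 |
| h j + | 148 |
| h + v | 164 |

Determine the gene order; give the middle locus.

The two most frequent reciprocal classes, + j v and h + +, are the parental types, so the F1 was + j v / h + +.
The two rarest classes, h j v and + + +, are the double crossovers. Comparing them with the parentals, only the h allele has switched, so h is the middle locus and the order is v – h – j.

h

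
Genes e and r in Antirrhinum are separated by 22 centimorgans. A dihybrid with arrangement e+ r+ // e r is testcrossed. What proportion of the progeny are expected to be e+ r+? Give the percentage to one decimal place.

39.0%

A map distance of 22 centimorgans corresponds to a recombination frequency of 0.220.
The F1 is e+ r+ / e r, so e+ r+ is a parental gamete class with expected frequency (1 − r)/2 = 0.780/2 = 0.3900.
That is 0.3900 = 39.0% of the progeny.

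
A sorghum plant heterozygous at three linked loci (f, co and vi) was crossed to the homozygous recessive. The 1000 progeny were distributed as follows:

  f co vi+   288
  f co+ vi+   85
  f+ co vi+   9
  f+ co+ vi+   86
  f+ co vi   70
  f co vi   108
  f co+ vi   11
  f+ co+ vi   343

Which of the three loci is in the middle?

f

The two most frequent reciprocal classes, f co vi+ and f+ co+ vi, are the parental types, so the F1 was f co vi+ / f+ co+ vi.
The two rarest classes, f+ co vi+ and f co+ vi, are the double crossovers. Comparing them with the parentals, only the f allele has switched, so f is the middle locus and the order is vi – f – co.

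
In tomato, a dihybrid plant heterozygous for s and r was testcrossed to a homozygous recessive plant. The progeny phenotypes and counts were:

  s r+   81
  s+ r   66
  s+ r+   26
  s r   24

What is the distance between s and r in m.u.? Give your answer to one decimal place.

The two most frequent classes, s+ r (66) and s r+ (81), are the parental types, so the F1 was s+ r / s r+.
The recombinant classes are s+ r+ and s r: 26 + 24 = 50.
Recombination frequency = 50/197 = 0.2538 ≈ 25.4%, i.e. 25.4 m.u.

25.4 m.u.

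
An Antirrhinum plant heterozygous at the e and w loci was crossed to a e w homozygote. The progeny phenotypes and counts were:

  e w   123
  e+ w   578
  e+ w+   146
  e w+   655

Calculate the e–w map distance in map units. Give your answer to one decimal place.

The two most frequent classes, e+ w (578) and e w+ (655), are the parental types, so the F1 was e+ w / e w+.
The recombinant classes are e+ w+ and e w: 146 + 123 = 269.
Recombination frequency = 269/1502 = 0.1791 ≈ 17.9%, i.e. 17.9 map units.

17.9 map units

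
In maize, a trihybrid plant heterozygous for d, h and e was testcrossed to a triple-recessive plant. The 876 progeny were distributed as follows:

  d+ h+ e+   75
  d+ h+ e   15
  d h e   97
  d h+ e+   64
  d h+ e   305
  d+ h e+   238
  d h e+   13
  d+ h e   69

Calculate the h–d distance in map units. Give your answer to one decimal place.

22.8 map units

The two most frequent reciprocal classes, d h+ e and d+ h e+, are the parental types, so the F1 was d h+ e / d+ h e+.
The two rarest classes, d+ h+ e and d h e+, are the double crossovers. Comparing them with the parentals, only the d allele has switched, so d is the middle locus and the order is e – d – h.
Crossovers in the d–h interval produce the single-crossover classes d h e and d+ h+ e+ (97 + 75 = 172) plus the double crossovers (28).
RF(d–h) = (172 + 28) / 876 = 200/876 = 0.2283 → 22.8 map units.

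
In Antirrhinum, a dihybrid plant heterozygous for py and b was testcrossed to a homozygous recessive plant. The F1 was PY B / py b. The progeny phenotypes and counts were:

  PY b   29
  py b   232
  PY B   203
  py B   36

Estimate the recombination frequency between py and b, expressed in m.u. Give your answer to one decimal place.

13.0 m.u.

The recombinant classes are PY b and py B: 29 + 36 = 65.
Recombination frequency = 65/500 = 0.1300 ≈ 13.0%, i.e. 13.0 m.u.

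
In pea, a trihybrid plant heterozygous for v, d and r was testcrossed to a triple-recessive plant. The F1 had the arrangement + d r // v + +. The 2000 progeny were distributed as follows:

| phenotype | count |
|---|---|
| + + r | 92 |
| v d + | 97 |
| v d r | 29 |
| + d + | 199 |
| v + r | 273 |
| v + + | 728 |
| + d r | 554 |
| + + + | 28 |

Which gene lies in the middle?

The two rarest classes, v d r and + + +, are the double crossovers. Comparing them with the parentals, only the v allele has switched, so v is the middle locus and the order is d – v – r.

v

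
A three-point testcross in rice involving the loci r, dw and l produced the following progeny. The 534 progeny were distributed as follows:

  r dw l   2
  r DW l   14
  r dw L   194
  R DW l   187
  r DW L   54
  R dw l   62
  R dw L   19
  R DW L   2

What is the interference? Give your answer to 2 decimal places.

The two most frequent reciprocal classes, R DW l and r dw L, are the parental types, so the F1 was R DW l / r dw L.
The two rarest classes, R DW L and r dw l, are the double crossovers. Comparing them with the parentals, only the l allele has switched, so l is the middle locus and the order is r – l – dw.
r–l: (33 + 4)/534 = 0.0693; l–dw: (116 + 4)/534 = 0.2247.
Expected DCO frequency = 0.0693 × 0.2247 ≈ 0.01557; observed = 4/534 ≈ 0.00749.
Coefficient of coincidence = 0.00749/0.01557 ≈ 0.48; interference = 1 − 0.48 = 0.52.

0.52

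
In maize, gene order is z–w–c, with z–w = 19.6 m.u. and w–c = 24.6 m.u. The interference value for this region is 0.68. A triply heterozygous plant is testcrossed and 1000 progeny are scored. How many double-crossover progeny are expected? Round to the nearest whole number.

Map distances give recombination frequencies of 0.196 and 0.246 for the two intervals.
With interference 0.68 (so coincidence = 0.32), expected double-crossover frequency = 0.196 × 0.246 × 0.32 = 0.01543.
Expected number = 0.01543 × 1000 = 15.43 ≈ 15.

15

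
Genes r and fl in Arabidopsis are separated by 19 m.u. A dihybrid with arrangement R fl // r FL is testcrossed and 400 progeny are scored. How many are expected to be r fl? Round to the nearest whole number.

A map distance of 19 m.u. corresponds to a recombination frequency of 0.190.
The F1 is R fl / r FL, so r fl is a recombinant gamete class with expected frequency r/2 = 0.190/2 = 0.0950.
Expected number = 0.0950 × 400 = 38.00 ≈ 38.

38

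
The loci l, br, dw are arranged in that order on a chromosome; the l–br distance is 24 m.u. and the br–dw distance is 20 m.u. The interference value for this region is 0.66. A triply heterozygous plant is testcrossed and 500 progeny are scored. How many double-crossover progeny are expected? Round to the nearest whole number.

Map distances give recombination frequencies of 0.240 and 0.200 for the two intervals.
With interference 0.66 (so coincidence = 0.34), expected double-crossover frequency = 0.240 × 0.200 × 0.34 = 0.01632.
Expected number = 0.01632 × 500 = 8.16 ≈ 8.

8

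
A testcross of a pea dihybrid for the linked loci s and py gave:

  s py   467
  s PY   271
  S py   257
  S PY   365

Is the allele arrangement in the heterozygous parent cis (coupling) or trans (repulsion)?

The two most frequent classes are S PY (365) and s py (467); these are the parental (non-recombinant) types.
So the F1 carried S PY on one chromosome and s py on the other — the recessive alleles are on the same chromosome (cis / coupling).

cis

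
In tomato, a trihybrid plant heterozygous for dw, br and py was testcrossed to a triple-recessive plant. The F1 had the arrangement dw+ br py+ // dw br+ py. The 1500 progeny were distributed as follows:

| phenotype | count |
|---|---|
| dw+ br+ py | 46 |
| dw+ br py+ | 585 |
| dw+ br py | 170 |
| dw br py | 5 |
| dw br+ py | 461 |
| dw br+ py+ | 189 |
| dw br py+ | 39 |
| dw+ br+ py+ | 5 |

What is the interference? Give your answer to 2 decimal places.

0.57

The two rarest classes, dw+ br+ py+ and dw br py, are the double crossovers. Comparing them with the parentals, only the br allele has switched, so br is the middle locus and the order is py – br – dw.
py–br: (359 + 10)/1500 = 0.2460; br–dw: (85 + 10)/1500 = 0.0633.
Expected DCO frequency = 0.2460 × 0.0633 ≈ 0.01557; observed = 10/1500 ≈ 0.00667.
Coefficient of coincidence = 0.00667/0.01557 ≈ 0.43; interference = 1 − 0.43 = 0.57.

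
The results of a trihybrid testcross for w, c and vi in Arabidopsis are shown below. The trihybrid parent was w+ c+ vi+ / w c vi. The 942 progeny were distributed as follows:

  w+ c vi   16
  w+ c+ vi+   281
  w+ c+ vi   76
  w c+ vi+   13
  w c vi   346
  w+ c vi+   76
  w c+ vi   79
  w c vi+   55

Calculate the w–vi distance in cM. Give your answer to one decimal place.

17.0 cM

The two rarest classes, w c+ vi+ and w+ c vi, are the double crossovers. Comparing them with the parentals, only the w allele has switched, so w is the middle locus and the order is c – w – vi.
Crossovers in the w–vi interval produce the single-crossover classes w+ c+ vi and w c vi+ (76 + 55 = 131) plus the double crossovers (29).
RF(w–vi) = (131 + 29) / 942 = 160/942 = 0.1699 → 17.0 cM.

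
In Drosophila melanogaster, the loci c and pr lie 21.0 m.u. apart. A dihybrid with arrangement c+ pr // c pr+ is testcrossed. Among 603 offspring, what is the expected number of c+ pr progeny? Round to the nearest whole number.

238

A map distance of 21.0 m.u. corresponds to a recombination frequency of 0.210.
The F1 is c+ pr / c pr+, so c+ pr is a parental gamete class with expected frequency (1 − r)/2 = 0.790/2 = 0.3950.
Expected number = 0.3950 × 603 = 238.19 ≈ 238.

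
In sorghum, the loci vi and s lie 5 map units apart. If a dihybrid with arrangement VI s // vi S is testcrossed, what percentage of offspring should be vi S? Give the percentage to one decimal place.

47.5%

A map distance of 5 map units corresponds to a recombination frequency of 0.050.
The F1 is VI s / vi S, so vi S is a parental gamete class with expected frequency (1 − r)/2 = 0.950/2 = 0.4750.
That is 0.4750 = 47.5% of the progeny.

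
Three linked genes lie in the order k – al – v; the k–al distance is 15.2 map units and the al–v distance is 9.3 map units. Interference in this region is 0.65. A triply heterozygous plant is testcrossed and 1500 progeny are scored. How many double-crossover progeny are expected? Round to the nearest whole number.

Map distances give recombination frequencies of 0.152 and 0.093 for the two intervals.
With interference 0.65 (so coincidence = 0.35), expected double-crossover frequency = 0.152 × 0.093 × 0.35 = 0.00495.
Expected number = 0.00495 × 1500 = 7.42 ≈ 7.

7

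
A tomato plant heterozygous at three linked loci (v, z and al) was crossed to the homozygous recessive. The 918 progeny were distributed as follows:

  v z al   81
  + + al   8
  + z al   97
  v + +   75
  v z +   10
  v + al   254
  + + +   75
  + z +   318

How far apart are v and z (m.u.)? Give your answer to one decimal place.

The two most frequent reciprocal classes, v + al and + z +, are the parental types, so the F1 was v + al / + z +.
The two rarest classes, + + al and v z +, are the double crossovers. Comparing them with the parentals, only the v allele has switched, so v is the middle locus and the order is al – v – z.
Crossovers in the v–z interval produce the single-crossover classes v z al and + + + (81 + 75 = 156) plus the double crossovers (18).
RF(v–z) = (156 + 18) / 918 = 174/918 = 0.1895 → 19.0 m.u.

19.0 m.u.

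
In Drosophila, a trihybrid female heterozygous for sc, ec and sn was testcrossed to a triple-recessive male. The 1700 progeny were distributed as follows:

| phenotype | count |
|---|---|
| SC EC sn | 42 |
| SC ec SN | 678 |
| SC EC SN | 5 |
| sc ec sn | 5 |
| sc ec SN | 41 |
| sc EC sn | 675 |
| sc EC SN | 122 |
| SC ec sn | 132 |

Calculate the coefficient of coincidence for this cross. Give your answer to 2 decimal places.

0.69

The two most frequent reciprocal classes, SC ec SN and sc EC sn, are the parental types, so the F1 was SC ec SN / sc EC sn.
The two rarest classes, SC EC SN and sc ec sn, are the double crossovers. Comparing them with the parentals, only the ec allele has switched, so ec is the middle locus and the order is sn – ec – sc.
sn–ec: (254 + 10)/1700 = 0.1553; ec–sc: (83 + 10)/1700 = 0.0547.
Expected DCO frequency = 0.1553 × 0.0547 ≈ 0.00849; observed = 10/1700 ≈ 0.00588.
Coefficient of coincidence = 0.00588/0.00849 ≈ 0.69.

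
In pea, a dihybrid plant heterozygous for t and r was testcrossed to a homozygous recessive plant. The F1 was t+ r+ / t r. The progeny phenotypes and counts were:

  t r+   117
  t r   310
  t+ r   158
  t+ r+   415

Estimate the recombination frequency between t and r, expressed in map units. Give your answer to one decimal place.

27.5 map units

The recombinant classes are t+ r and t r+: 158 + 117 = 275.
Recombination frequency = 275/1000 = 0.2750 ≈ 27.5%, i.e. 27.5 map units.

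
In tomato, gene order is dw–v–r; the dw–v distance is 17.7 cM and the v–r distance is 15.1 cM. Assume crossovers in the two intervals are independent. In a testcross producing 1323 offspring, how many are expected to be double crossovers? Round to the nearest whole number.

Map distances give recombination frequencies of 0.177 and 0.151 for the two intervals.
With no interference, expected double-crossover frequency = 0.177 × 0.151 = 0.02673.
Expected number = 0.02673 × 1323 = 35.36 ≈ 35.

35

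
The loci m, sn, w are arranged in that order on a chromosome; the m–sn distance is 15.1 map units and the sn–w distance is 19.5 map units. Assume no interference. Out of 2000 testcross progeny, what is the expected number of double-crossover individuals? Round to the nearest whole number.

59

Map distances give recombination frequencies of 0.151 and 0.195 for the two intervals.
With no interference, expected double-crossover frequency = 0.151 × 0.195 = 0.02944.
Expected number = 0.02944 × 2000 = 58.89 ≈ 59.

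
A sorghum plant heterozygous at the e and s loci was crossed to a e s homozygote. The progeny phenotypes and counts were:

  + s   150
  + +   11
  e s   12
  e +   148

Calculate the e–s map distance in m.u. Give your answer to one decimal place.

7.2 m.u.

The two most frequent classes, + s (150) and e + (148), are the parental types, so the F1 was + s / e +.
The recombinant classes are + + and e s: 11 + 12 = 23.
Recombination frequency = 23/321 = 0.0717 ≈ 7.2%, i.e. 7.2 m.u.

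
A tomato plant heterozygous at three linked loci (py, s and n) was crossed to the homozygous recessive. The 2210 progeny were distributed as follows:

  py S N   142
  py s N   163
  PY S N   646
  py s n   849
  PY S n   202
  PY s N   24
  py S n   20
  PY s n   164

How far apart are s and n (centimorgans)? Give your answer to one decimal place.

18.5 centimorgans

The two most frequent reciprocal classes, py s n and PY S N, are the parental types, so the F1 was py s n / PY S N.
The two rarest classes, py S n and PY s N, are the double crossovers. Comparing them with the parentals, only the s allele has switched, so s is the middle locus and the order is n – s – py.
Crossovers in the n–s interval produce the single-crossover classes py s N and PY S n (163 + 202 = 365) plus the double crossovers (44).
RF(n–s) = (365 + 44) / 2210 = 409/2210 = 0.1851 → 18.5 centimorgans.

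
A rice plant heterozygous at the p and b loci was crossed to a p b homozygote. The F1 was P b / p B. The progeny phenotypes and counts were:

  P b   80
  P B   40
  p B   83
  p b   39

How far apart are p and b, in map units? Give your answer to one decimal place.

32.6 map units

The recombinant classes are P B and p b: 40 + 39 = 79.
Recombination frequency = 79/242 = 0.3264 ≈ 32.6%, i.e. 32.6 map units.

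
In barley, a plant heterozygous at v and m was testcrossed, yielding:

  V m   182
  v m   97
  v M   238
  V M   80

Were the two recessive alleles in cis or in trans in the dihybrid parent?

trans

The two most frequent classes are V m (182) and v M (238); these are the parental (non-recombinant) types.
So the F1 carried V m on one chromosome and v M on the other — the recessive alleles are on opposite chromosomes (trans / repulsion).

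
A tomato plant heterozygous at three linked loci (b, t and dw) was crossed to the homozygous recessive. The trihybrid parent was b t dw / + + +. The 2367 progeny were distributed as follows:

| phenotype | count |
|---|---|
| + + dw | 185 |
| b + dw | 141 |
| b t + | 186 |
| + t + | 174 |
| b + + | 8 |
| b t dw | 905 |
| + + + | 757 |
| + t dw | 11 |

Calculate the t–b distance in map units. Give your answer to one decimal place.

14.1 map units

The two rarest classes, + t dw and b + +, are the double crossovers. Comparing them with the parentals, only the b allele has switched, so b is the middle locus and the order is t – b – dw.
Crossovers in the t–b interval produce the single-crossover classes b + dw and + t + (141 + 174 = 315) plus the double crossovers (19).
RF(t–b) = (315 + 19) / 2367 = 334/2367 = 0.1411 → 14.1 map units.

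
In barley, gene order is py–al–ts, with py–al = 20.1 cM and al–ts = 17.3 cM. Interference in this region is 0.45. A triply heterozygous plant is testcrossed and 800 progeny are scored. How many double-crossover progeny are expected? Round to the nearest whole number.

15

Map distances give recombination frequencies of 0.201 and 0.173 for the two intervals.
With interference 0.45 (so coincidence = 0.55), expected double-crossover frequency = 0.201 × 0.173 × 0.55 = 0.01913.
Expected number = 0.01913 × 800 = 15.30 ≈ 15.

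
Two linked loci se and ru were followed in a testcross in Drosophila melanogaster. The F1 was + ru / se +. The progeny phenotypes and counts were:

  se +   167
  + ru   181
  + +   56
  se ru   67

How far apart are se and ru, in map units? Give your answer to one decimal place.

The recombinant classes are + + and se ru: 56 + 67 = 123.
Recombination frequency = 123/471 = 0.2611 ≈ 26.1%, i.e. 26.1 map units.

26.1 map units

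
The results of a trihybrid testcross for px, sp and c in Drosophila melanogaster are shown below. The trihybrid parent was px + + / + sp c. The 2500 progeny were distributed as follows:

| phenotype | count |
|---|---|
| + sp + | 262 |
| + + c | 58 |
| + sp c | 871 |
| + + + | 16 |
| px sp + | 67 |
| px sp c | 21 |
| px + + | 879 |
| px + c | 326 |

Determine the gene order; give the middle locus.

px

The two rarest classes, + + + and px sp c, are the double crossovers. Comparing them with the parentals, only the px allele has switched, so px is the middle locus and the order is sp – px – c.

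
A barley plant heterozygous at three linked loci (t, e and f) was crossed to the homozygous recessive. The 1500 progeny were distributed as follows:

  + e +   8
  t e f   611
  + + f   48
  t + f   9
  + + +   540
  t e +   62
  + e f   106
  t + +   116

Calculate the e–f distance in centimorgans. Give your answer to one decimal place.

The two most frequent reciprocal classes, t e f and + + +, are the parental types, so the F1 was t e f / + + +.
The two rarest classes, t + f and + e +, are the double crossovers. Comparing them with the parentals, only the e allele has switched, so e is the middle locus and the order is t – e – f.
Crossovers in the e–f interval produce the single-crossover classes t e + and + + f (62 + 48 = 110) plus the double crossovers (17).
RF(e–f) = (110 + 17) / 1500 = 127/1500 = 0.0847 → 8.5 centimorgans.

8.5 centimorgans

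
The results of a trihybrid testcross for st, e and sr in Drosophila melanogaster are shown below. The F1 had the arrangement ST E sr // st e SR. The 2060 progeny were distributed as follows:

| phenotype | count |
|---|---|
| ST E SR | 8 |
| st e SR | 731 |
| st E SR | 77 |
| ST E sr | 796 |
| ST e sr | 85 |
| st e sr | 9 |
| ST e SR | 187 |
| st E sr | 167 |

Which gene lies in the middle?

The two rarest classes, ST E SR and st e sr, are the double crossovers. Comparing them with the parentals, only the sr allele has switched, so sr is the middle locus and the order is st – sr – e.

sr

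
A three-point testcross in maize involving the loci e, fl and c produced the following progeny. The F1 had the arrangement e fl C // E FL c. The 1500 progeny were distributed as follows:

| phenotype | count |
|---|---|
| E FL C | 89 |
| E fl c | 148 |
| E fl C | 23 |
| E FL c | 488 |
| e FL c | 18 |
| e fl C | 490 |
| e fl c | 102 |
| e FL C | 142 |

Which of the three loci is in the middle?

e

The two rarest classes, E fl C and e FL c, are the double crossovers. Comparing them with the parentals, only the e allele has switched, so e is the middle locus and the order is c – e – fl.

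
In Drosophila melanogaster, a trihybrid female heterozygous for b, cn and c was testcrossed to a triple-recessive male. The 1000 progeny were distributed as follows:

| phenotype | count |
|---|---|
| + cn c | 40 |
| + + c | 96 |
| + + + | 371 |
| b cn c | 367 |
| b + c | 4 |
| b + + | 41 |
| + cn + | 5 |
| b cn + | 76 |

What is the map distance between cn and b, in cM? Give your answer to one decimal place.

9.0 cM

The two most frequent reciprocal classes, b cn c and + + +, are the parental types, so the F1 was b cn c / + + +.
The two rarest classes, b + c and + cn +, are the double crossovers. Comparing them with the parentals, only the cn allele has switched, so cn is the middle locus and the order is b – cn – c.
Crossovers in the b–cn interval produce the single-crossover classes + cn c and b + + (40 + 41 = 81) plus the double crossovers (9).
RF(b–cn) = (81 + 9) / 1000 = 90/1000 = 0.0900 → 9.0 cM.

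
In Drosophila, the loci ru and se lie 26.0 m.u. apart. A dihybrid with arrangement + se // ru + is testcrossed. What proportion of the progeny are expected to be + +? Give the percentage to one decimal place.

A map distance of 26.0 m.u. corresponds to a recombination frequency of 0.260.
The F1 is + se / ru +, so + + is a recombinant gamete class with expected frequency r/2 = 0.260/2 = 0.1300.
That is 0.1300 = 13.0% of the progeny.

13.0%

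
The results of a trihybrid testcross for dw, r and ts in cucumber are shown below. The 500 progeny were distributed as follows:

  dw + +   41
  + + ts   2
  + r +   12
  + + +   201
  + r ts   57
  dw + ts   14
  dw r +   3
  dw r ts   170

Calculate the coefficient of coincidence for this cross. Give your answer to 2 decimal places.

0.78

The two most frequent reciprocal classes, + + + and dw r ts, are the parental types, so the F1 was + + + / dw r ts.
The two rarest classes, + + ts and dw r +, are the double crossovers. Comparing them with the parentals, only the ts allele has switched, so ts is the middle locus and the order is dw – ts – r.
dw–ts: (98 + 5)/500 = 0.2060; ts–r: (26 + 5)/500 = 0.0620.
Expected DCO frequency = 0.2060 × 0.0620 ≈ 0.01277; observed = 5/500 ≈ 0.01000.
Coefficient of coincidence = 0.01000/0.01277 ≈ 0.78.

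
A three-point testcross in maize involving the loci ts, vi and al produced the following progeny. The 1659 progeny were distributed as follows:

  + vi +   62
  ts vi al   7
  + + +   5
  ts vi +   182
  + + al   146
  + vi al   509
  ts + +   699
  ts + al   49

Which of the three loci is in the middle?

The two most frequent reciprocal classes, ts + + and + vi al, are the parental types, so the F1 was ts + + / + vi al.
The two rarest classes, + + + and ts vi al, are the double crossovers. Comparing them with the parentals, only the ts allele has switched, so ts is the middle locus and the order is vi – ts – al.

ts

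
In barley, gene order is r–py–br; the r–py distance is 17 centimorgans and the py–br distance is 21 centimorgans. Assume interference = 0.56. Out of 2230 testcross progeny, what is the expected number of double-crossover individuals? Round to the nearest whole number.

35

Map distances give recombination frequencies of 0.170 and 0.210 for the two intervals.
With interference 0.56 (so coincidence = 0.44), expected double-crossover frequency = 0.170 × 0.210 × 0.44 = 0.01571.
Expected number = 0.01571 × 2230 = 35.03 ≈ 35.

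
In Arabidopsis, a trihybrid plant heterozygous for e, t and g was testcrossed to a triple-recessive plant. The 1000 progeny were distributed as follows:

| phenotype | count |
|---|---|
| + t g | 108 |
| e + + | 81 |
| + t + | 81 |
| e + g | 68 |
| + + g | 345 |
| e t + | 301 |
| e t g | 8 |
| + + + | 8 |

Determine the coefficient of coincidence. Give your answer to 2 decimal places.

0.47

The two most frequent reciprocal classes, + + g and e t +, are the parental types, so the F1 was + + g / e t +.
The two rarest classes, + + + and e t g, are the double crossovers. Comparing them with the parentals, only the g allele has switched, so g is the middle locus and the order is e – g – t.
e–g: (149 + 16)/1000 = 0.1650; g–t: (189 + 16)/1000 = 0.2050.
Expected DCO frequency = 0.1650 × 0.2050 ≈ 0.03383; observed = 16/1000 ≈ 0.01600.
Coefficient of coincidence = 0.01600/0.03383 ≈ 0.47.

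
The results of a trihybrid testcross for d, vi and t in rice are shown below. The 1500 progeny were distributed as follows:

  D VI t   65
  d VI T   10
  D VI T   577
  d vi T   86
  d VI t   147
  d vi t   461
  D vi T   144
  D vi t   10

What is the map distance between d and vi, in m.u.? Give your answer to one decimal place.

The two most frequent reciprocal classes, D VI T and d vi t, are the parental types, so the F1 was D VI T / d vi t.
The two rarest classes, d VI T and D vi t, are the double crossovers. Comparing them with the parentals, only the d allele has switched, so d is the middle locus and the order is vi – d – t.
Crossovers in the vi–d interval produce the single-crossover classes D vi T and d VI t (144 + 147 = 291) plus the double crossovers (20).
RF(vi–d) = (291 + 20) / 1500 = 311/1500 = 0.2073 → 20.7 m.u.

20.7 m.u.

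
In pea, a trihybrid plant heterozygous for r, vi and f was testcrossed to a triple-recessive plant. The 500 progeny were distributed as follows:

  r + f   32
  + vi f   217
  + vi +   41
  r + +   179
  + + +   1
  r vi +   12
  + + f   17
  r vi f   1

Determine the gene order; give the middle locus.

r

The two most frequent reciprocal classes, + vi f and r + +, are the parental types, so the F1 was + vi f / r + +.
The two rarest classes, r vi f and + + +, are the double crossovers. Comparing them with the parentals, only the r allele has switched, so r is the middle locus and the order is f – r – vi.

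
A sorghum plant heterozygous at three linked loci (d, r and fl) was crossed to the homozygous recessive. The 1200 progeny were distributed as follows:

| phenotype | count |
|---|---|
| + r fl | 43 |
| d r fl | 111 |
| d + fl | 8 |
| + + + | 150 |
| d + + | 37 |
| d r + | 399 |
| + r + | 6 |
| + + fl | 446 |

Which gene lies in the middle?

d

The two most frequent reciprocal classes, d r + and + + fl, are the parental types, so the F1 was d r + / + + fl.
The two rarest classes, + r + and d + fl, are the double crossovers. Comparing them with the parentals, only the d allele has switched, so d is the middle locus and the order is r – d – fl.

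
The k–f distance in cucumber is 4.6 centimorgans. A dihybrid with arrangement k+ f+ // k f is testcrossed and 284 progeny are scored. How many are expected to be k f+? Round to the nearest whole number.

A map distance of 4.6 centimorgans corresponds to a recombination frequency of 0.046.
The F1 is k+ f+ / k f, so k f+ is a recombinant gamete class with expected frequency r/2 = 0.046/2 = 0.0230.
Expected number = 0.0230 × 284 = 6.53 ≈ 7.

7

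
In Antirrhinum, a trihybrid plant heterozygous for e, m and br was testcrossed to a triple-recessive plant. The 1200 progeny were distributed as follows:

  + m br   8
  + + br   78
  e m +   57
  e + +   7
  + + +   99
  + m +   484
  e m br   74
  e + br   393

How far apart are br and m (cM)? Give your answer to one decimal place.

15.7 cM

The two most frequent reciprocal classes, + m + and e + br, are the parental types, so the F1 was + m + / e + br.
The two rarest classes, + m br and e + +, are the double crossovers. Comparing them with the parentals, only the br allele has switched, so br is the middle locus and the order is e – br – m.
Crossovers in the br–m interval produce the single-crossover classes + + + and e m br (99 + 74 = 173) plus the double crossovers (15).
RF(br–m) = (173 + 15) / 1200 = 188/1200 = 0.1567 → 15.7 cM.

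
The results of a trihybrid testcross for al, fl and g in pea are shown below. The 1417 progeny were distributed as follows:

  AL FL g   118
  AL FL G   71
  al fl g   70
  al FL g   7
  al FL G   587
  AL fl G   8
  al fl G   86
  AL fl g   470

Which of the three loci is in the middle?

The two most frequent reciprocal classes, al FL G and AL fl g, are the parental types, so the F1 was al FL G / AL fl g.
The two rarest classes, al FL g and AL fl G, are the double crossovers. Comparing them with the parentals, only the g allele has switched, so g is the middle locus and the order is al – g – fl.

g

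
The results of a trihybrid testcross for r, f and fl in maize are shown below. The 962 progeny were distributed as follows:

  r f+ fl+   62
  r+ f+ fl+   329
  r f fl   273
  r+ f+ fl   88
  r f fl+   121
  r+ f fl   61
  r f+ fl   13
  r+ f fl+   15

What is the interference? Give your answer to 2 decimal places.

0.25

The two most frequent reciprocal classes, r f fl and r+ f+ fl+, are the parental types, so the F1 was r f fl / r+ f+ fl+.
The two rarest classes, r f+ fl and r+ f fl+, are the double crossovers. Comparing them with the parentals, only the f allele has switched, so f is the middle locus and the order is r – f – fl.
r–f: (123 + 28)/962 = 0.1570; f–fl: (209 + 28)/962 = 0.2464.
Expected DCO frequency = 0.1570 × 0.2464 ≈ 0.03868; observed = 28/962 ≈ 0.02911.
Coefficient of coincidence = 0.02911/0.03868 ≈ 0.75; interference = 1 − 0.75 = 0.25.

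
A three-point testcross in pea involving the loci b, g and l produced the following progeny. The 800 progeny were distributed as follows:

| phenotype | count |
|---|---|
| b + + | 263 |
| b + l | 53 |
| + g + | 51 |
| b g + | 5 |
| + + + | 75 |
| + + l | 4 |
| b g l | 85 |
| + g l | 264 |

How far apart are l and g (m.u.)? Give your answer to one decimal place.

The two most frequent reciprocal classes, b + + and + g l, are the parental types, so the F1 was b + + / + g l.
The two rarest classes, b g + and + + l, are the double crossovers. Comparing them with the parentals, only the g allele has switched, so g is the middle locus and the order is b – g – l.
Crossovers in the g–l interval produce the single-crossover classes b + l and + g + (53 + 51 = 104) plus the double crossovers (9).
RF(g–l) = (104 + 9) / 800 = 113/800 = 0.1412 → 14.1 m.u.

14.1 m.u.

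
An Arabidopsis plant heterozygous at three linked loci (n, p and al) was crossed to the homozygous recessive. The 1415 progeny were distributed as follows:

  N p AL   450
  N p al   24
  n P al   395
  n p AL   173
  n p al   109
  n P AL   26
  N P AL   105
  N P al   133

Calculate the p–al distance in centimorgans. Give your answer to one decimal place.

18.7 centimorgans

The two most frequent reciprocal classes, N p AL and n P al, are the parental types, so the F1 was N p AL / n P al.
The two rarest classes, N p al and n P AL, are the double crossovers. Comparing them with the parentals, only the al allele has switched, so al is the middle locus and the order is p – al – n.
Crossovers in the p–al interval produce the single-crossover classes N P AL and n p al (105 + 109 = 214) plus the double crossovers (50).
RF(p–al) = (214 + 50) / 1415 = 264/1415 = 0.1866 → 18.7 centimorgans.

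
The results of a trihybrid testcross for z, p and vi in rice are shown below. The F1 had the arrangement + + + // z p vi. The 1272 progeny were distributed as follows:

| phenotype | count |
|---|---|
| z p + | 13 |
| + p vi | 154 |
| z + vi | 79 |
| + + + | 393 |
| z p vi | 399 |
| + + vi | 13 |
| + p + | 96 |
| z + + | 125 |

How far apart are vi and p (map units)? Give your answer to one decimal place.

The two rarest classes, + + vi and z p +, are the double crossovers. Comparing them with the parentals, only the vi allele has switched, so vi is the middle locus and the order is z – vi – p.
Crossovers in the vi–p interval produce the single-crossover classes + p + and z + vi (96 + 79 = 175) plus the double crossovers (26).
RF(vi–p) = (175 + 26) / 1272 = 201/1272 = 0.1580 → 15.8 map units.

15.8 map units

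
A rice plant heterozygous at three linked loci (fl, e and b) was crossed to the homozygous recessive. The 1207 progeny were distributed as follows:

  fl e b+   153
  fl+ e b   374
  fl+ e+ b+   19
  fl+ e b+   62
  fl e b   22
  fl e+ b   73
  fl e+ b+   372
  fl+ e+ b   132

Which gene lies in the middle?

fl

The two most frequent reciprocal classes, fl+ e b and fl e+ b+, are the parental types, so the F1 was fl+ e b / fl e+ b+.
The two rarest classes, fl e b and fl+ e+ b+, are the double crossovers. Comparing them with the parentals, only the fl allele has switched, so fl is the middle locus and the order is e – fl – b.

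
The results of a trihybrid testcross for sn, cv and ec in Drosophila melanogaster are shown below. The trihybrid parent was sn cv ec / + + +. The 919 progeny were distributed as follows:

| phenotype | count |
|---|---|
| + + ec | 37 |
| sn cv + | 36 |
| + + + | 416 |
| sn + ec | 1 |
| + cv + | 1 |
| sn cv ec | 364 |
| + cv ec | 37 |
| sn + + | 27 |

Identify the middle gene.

The two rarest classes, sn + ec and + cv +, are the double crossovers. Comparing them with the parentals, only the cv allele has switched, so cv is the middle locus and the order is sn – cv – ec.

cv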